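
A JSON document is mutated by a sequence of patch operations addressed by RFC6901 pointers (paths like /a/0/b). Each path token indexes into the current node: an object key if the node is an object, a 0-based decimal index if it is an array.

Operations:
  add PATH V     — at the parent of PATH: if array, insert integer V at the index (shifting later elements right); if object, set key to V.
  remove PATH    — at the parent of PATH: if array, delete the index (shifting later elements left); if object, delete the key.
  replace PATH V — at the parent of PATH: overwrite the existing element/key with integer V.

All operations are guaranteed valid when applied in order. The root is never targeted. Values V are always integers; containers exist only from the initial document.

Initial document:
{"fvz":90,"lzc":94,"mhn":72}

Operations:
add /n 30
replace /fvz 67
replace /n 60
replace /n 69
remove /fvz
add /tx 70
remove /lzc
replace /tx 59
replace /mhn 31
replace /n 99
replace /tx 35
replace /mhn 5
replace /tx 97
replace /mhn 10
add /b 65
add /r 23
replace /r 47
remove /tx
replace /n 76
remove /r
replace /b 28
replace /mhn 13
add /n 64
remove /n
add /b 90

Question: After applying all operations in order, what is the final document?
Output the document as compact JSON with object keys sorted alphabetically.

Answer: {"b":90,"mhn":13}

Derivation:
After op 1 (add /n 30): {"fvz":90,"lzc":94,"mhn":72,"n":30}
After op 2 (replace /fvz 67): {"fvz":67,"lzc":94,"mhn":72,"n":30}
After op 3 (replace /n 60): {"fvz":67,"lzc":94,"mhn":72,"n":60}
After op 4 (replace /n 69): {"fvz":67,"lzc":94,"mhn":72,"n":69}
After op 5 (remove /fvz): {"lzc":94,"mhn":72,"n":69}
After op 6 (add /tx 70): {"lzc":94,"mhn":72,"n":69,"tx":70}
After op 7 (remove /lzc): {"mhn":72,"n":69,"tx":70}
After op 8 (replace /tx 59): {"mhn":72,"n":69,"tx":59}
After op 9 (replace /mhn 31): {"mhn":31,"n":69,"tx":59}
After op 10 (replace /n 99): {"mhn":31,"n":99,"tx":59}
After op 11 (replace /tx 35): {"mhn":31,"n":99,"tx":35}
After op 12 (replace /mhn 5): {"mhn":5,"n":99,"tx":35}
After op 13 (replace /tx 97): {"mhn":5,"n":99,"tx":97}
After op 14 (replace /mhn 10): {"mhn":10,"n":99,"tx":97}
After op 15 (add /b 65): {"b":65,"mhn":10,"n":99,"tx":97}
After op 16 (add /r 23): {"b":65,"mhn":10,"n":99,"r":23,"tx":97}
After op 17 (replace /r 47): {"b":65,"mhn":10,"n":99,"r":47,"tx":97}
After op 18 (remove /tx): {"b":65,"mhn":10,"n":99,"r":47}
After op 19 (replace /n 76): {"b":65,"mhn":10,"n":76,"r":47}
After op 20 (remove /r): {"b":65,"mhn":10,"n":76}
After op 21 (replace /b 28): {"b":28,"mhn":10,"n":76}
After op 22 (replace /mhn 13): {"b":28,"mhn":13,"n":76}
After op 23 (add /n 64): {"b":28,"mhn":13,"n":64}
After op 24 (remove /n): {"b":28,"mhn":13}
After op 25 (add /b 90): {"b":90,"mhn":13}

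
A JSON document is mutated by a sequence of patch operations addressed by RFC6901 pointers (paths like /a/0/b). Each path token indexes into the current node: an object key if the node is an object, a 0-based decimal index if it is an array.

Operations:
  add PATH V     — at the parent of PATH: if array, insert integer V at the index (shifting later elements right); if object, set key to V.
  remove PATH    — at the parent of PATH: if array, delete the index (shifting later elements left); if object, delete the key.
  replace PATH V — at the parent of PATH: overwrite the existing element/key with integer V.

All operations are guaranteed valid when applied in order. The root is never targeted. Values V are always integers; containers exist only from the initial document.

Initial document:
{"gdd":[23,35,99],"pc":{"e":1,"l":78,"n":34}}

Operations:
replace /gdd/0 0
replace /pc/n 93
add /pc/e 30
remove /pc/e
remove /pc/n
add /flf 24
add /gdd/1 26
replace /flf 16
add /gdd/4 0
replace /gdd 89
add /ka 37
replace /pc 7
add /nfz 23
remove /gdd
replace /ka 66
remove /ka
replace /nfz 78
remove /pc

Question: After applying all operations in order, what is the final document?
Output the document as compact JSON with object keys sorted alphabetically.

After op 1 (replace /gdd/0 0): {"gdd":[0,35,99],"pc":{"e":1,"l":78,"n":34}}
After op 2 (replace /pc/n 93): {"gdd":[0,35,99],"pc":{"e":1,"l":78,"n":93}}
After op 3 (add /pc/e 30): {"gdd":[0,35,99],"pc":{"e":30,"l":78,"n":93}}
After op 4 (remove /pc/e): {"gdd":[0,35,99],"pc":{"l":78,"n":93}}
After op 5 (remove /pc/n): {"gdd":[0,35,99],"pc":{"l":78}}
After op 6 (add /flf 24): {"flf":24,"gdd":[0,35,99],"pc":{"l":78}}
After op 7 (add /gdd/1 26): {"flf":24,"gdd":[0,26,35,99],"pc":{"l":78}}
After op 8 (replace /flf 16): {"flf":16,"gdd":[0,26,35,99],"pc":{"l":78}}
After op 9 (add /gdd/4 0): {"flf":16,"gdd":[0,26,35,99,0],"pc":{"l":78}}
After op 10 (replace /gdd 89): {"flf":16,"gdd":89,"pc":{"l":78}}
After op 11 (add /ka 37): {"flf":16,"gdd":89,"ka":37,"pc":{"l":78}}
After op 12 (replace /pc 7): {"flf":16,"gdd":89,"ka":37,"pc":7}
After op 13 (add /nfz 23): {"flf":16,"gdd":89,"ka":37,"nfz":23,"pc":7}
After op 14 (remove /gdd): {"flf":16,"ka":37,"nfz":23,"pc":7}
After op 15 (replace /ka 66): {"flf":16,"ka":66,"nfz":23,"pc":7}
After op 16 (remove /ka): {"flf":16,"nfz":23,"pc":7}
After op 17 (replace /nfz 78): {"flf":16,"nfz":78,"pc":7}
After op 18 (remove /pc): {"flf":16,"nfz":78}

Answer: {"flf":16,"nfz":78}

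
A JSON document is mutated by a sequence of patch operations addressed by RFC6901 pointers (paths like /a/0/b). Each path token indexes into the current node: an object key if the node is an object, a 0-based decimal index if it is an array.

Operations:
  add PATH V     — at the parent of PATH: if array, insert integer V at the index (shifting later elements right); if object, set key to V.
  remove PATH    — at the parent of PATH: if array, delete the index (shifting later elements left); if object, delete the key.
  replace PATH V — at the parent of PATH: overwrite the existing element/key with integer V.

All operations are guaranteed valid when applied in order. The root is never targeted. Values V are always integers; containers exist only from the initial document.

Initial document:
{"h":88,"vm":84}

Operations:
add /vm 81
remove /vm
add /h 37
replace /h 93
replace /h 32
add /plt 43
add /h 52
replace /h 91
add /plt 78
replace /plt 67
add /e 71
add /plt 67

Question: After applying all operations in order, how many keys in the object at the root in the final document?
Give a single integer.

Answer: 3

Derivation:
After op 1 (add /vm 81): {"h":88,"vm":81}
After op 2 (remove /vm): {"h":88}
After op 3 (add /h 37): {"h":37}
After op 4 (replace /h 93): {"h":93}
After op 5 (replace /h 32): {"h":32}
After op 6 (add /plt 43): {"h":32,"plt":43}
After op 7 (add /h 52): {"h":52,"plt":43}
After op 8 (replace /h 91): {"h":91,"plt":43}
After op 9 (add /plt 78): {"h":91,"plt":78}
After op 10 (replace /plt 67): {"h":91,"plt":67}
After op 11 (add /e 71): {"e":71,"h":91,"plt":67}
After op 12 (add /plt 67): {"e":71,"h":91,"plt":67}
Size at the root: 3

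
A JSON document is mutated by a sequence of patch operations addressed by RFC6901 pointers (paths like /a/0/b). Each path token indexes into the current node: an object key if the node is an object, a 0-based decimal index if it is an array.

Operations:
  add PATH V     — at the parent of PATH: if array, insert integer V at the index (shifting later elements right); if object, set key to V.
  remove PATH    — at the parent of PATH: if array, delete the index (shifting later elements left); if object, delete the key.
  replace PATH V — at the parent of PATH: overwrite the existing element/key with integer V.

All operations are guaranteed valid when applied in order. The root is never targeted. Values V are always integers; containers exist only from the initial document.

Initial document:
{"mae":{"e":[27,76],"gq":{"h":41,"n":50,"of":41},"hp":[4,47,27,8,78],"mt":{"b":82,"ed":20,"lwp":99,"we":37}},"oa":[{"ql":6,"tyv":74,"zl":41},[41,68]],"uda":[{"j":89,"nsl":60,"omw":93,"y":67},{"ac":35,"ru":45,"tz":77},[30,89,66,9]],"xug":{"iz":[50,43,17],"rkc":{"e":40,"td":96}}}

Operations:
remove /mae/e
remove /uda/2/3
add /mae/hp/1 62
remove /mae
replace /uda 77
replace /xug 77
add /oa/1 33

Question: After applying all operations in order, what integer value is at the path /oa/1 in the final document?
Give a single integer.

After op 1 (remove /mae/e): {"mae":{"gq":{"h":41,"n":50,"of":41},"hp":[4,47,27,8,78],"mt":{"b":82,"ed":20,"lwp":99,"we":37}},"oa":[{"ql":6,"tyv":74,"zl":41},[41,68]],"uda":[{"j":89,"nsl":60,"omw":93,"y":67},{"ac":35,"ru":45,"tz":77},[30,89,66,9]],"xug":{"iz":[50,43,17],"rkc":{"e":40,"td":96}}}
After op 2 (remove /uda/2/3): {"mae":{"gq":{"h":41,"n":50,"of":41},"hp":[4,47,27,8,78],"mt":{"b":82,"ed":20,"lwp":99,"we":37}},"oa":[{"ql":6,"tyv":74,"zl":41},[41,68]],"uda":[{"j":89,"nsl":60,"omw":93,"y":67},{"ac":35,"ru":45,"tz":77},[30,89,66]],"xug":{"iz":[50,43,17],"rkc":{"e":40,"td":96}}}
After op 3 (add /mae/hp/1 62): {"mae":{"gq":{"h":41,"n":50,"of":41},"hp":[4,62,47,27,8,78],"mt":{"b":82,"ed":20,"lwp":99,"we":37}},"oa":[{"ql":6,"tyv":74,"zl":41},[41,68]],"uda":[{"j":89,"nsl":60,"omw":93,"y":67},{"ac":35,"ru":45,"tz":77},[30,89,66]],"xug":{"iz":[50,43,17],"rkc":{"e":40,"td":96}}}
After op 4 (remove /mae): {"oa":[{"ql":6,"tyv":74,"zl":41},[41,68]],"uda":[{"j":89,"nsl":60,"omw":93,"y":67},{"ac":35,"ru":45,"tz":77},[30,89,66]],"xug":{"iz":[50,43,17],"rkc":{"e":40,"td":96}}}
After op 5 (replace /uda 77): {"oa":[{"ql":6,"tyv":74,"zl":41},[41,68]],"uda":77,"xug":{"iz":[50,43,17],"rkc":{"e":40,"td":96}}}
After op 6 (replace /xug 77): {"oa":[{"ql":6,"tyv":74,"zl":41},[41,68]],"uda":77,"xug":77}
After op 7 (add /oa/1 33): {"oa":[{"ql":6,"tyv":74,"zl":41},33,[41,68]],"uda":77,"xug":77}
Value at /oa/1: 33

Answer: 33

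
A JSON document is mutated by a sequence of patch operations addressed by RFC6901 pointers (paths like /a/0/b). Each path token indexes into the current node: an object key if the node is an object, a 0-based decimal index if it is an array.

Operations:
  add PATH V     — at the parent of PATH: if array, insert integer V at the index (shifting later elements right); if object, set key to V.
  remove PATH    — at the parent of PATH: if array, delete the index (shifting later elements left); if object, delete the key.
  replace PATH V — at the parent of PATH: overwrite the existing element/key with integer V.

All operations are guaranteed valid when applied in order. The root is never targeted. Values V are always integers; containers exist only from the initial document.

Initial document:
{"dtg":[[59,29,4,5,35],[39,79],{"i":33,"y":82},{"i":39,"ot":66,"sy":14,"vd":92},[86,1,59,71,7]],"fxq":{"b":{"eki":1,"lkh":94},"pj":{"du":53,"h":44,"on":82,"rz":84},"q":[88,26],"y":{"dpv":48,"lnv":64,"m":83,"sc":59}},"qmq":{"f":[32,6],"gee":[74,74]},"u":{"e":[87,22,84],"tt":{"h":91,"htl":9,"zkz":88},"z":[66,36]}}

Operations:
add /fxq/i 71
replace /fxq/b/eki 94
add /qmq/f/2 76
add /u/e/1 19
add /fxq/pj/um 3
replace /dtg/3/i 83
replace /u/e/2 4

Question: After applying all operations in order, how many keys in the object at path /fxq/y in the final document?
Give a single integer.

Answer: 4

Derivation:
After op 1 (add /fxq/i 71): {"dtg":[[59,29,4,5,35],[39,79],{"i":33,"y":82},{"i":39,"ot":66,"sy":14,"vd":92},[86,1,59,71,7]],"fxq":{"b":{"eki":1,"lkh":94},"i":71,"pj":{"du":53,"h":44,"on":82,"rz":84},"q":[88,26],"y":{"dpv":48,"lnv":64,"m":83,"sc":59}},"qmq":{"f":[32,6],"gee":[74,74]},"u":{"e":[87,22,84],"tt":{"h":91,"htl":9,"zkz":88},"z":[66,36]}}
After op 2 (replace /fxq/b/eki 94): {"dtg":[[59,29,4,5,35],[39,79],{"i":33,"y":82},{"i":39,"ot":66,"sy":14,"vd":92},[86,1,59,71,7]],"fxq":{"b":{"eki":94,"lkh":94},"i":71,"pj":{"du":53,"h":44,"on":82,"rz":84},"q":[88,26],"y":{"dpv":48,"lnv":64,"m":83,"sc":59}},"qmq":{"f":[32,6],"gee":[74,74]},"u":{"e":[87,22,84],"tt":{"h":91,"htl":9,"zkz":88},"z":[66,36]}}
After op 3 (add /qmq/f/2 76): {"dtg":[[59,29,4,5,35],[39,79],{"i":33,"y":82},{"i":39,"ot":66,"sy":14,"vd":92},[86,1,59,71,7]],"fxq":{"b":{"eki":94,"lkh":94},"i":71,"pj":{"du":53,"h":44,"on":82,"rz":84},"q":[88,26],"y":{"dpv":48,"lnv":64,"m":83,"sc":59}},"qmq":{"f":[32,6,76],"gee":[74,74]},"u":{"e":[87,22,84],"tt":{"h":91,"htl":9,"zkz":88},"z":[66,36]}}
After op 4 (add /u/e/1 19): {"dtg":[[59,29,4,5,35],[39,79],{"i":33,"y":82},{"i":39,"ot":66,"sy":14,"vd":92},[86,1,59,71,7]],"fxq":{"b":{"eki":94,"lkh":94},"i":71,"pj":{"du":53,"h":44,"on":82,"rz":84},"q":[88,26],"y":{"dpv":48,"lnv":64,"m":83,"sc":59}},"qmq":{"f":[32,6,76],"gee":[74,74]},"u":{"e":[87,19,22,84],"tt":{"h":91,"htl":9,"zkz":88},"z":[66,36]}}
After op 5 (add /fxq/pj/um 3): {"dtg":[[59,29,4,5,35],[39,79],{"i":33,"y":82},{"i":39,"ot":66,"sy":14,"vd":92},[86,1,59,71,7]],"fxq":{"b":{"eki":94,"lkh":94},"i":71,"pj":{"du":53,"h":44,"on":82,"rz":84,"um":3},"q":[88,26],"y":{"dpv":48,"lnv":64,"m":83,"sc":59}},"qmq":{"f":[32,6,76],"gee":[74,74]},"u":{"e":[87,19,22,84],"tt":{"h":91,"htl":9,"zkz":88},"z":[66,36]}}
After op 6 (replace /dtg/3/i 83): {"dtg":[[59,29,4,5,35],[39,79],{"i":33,"y":82},{"i":83,"ot":66,"sy":14,"vd":92},[86,1,59,71,7]],"fxq":{"b":{"eki":94,"lkh":94},"i":71,"pj":{"du":53,"h":44,"on":82,"rz":84,"um":3},"q":[88,26],"y":{"dpv":48,"lnv":64,"m":83,"sc":59}},"qmq":{"f":[32,6,76],"gee":[74,74]},"u":{"e":[87,19,22,84],"tt":{"h":91,"htl":9,"zkz":88},"z":[66,36]}}
After op 7 (replace /u/e/2 4): {"dtg":[[59,29,4,5,35],[39,79],{"i":33,"y":82},{"i":83,"ot":66,"sy":14,"vd":92},[86,1,59,71,7]],"fxq":{"b":{"eki":94,"lkh":94},"i":71,"pj":{"du":53,"h":44,"on":82,"rz":84,"um":3},"q":[88,26],"y":{"dpv":48,"lnv":64,"m":83,"sc":59}},"qmq":{"f":[32,6,76],"gee":[74,74]},"u":{"e":[87,19,4,84],"tt":{"h":91,"htl":9,"zkz":88},"z":[66,36]}}
Size at path /fxq/y: 4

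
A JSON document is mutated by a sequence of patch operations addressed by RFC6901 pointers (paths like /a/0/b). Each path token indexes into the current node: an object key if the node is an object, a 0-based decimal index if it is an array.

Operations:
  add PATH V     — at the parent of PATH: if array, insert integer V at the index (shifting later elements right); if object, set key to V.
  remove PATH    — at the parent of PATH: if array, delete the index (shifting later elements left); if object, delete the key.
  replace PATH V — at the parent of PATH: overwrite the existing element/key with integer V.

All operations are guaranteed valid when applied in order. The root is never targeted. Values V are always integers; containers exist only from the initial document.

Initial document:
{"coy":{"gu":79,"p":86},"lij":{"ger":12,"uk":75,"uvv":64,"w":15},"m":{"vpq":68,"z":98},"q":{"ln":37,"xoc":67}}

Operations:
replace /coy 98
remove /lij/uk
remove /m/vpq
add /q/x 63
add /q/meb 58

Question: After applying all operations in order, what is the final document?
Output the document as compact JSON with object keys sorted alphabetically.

After op 1 (replace /coy 98): {"coy":98,"lij":{"ger":12,"uk":75,"uvv":64,"w":15},"m":{"vpq":68,"z":98},"q":{"ln":37,"xoc":67}}
After op 2 (remove /lij/uk): {"coy":98,"lij":{"ger":12,"uvv":64,"w":15},"m":{"vpq":68,"z":98},"q":{"ln":37,"xoc":67}}
After op 3 (remove /m/vpq): {"coy":98,"lij":{"ger":12,"uvv":64,"w":15},"m":{"z":98},"q":{"ln":37,"xoc":67}}
After op 4 (add /q/x 63): {"coy":98,"lij":{"ger":12,"uvv":64,"w":15},"m":{"z":98},"q":{"ln":37,"x":63,"xoc":67}}
After op 5 (add /q/meb 58): {"coy":98,"lij":{"ger":12,"uvv":64,"w":15},"m":{"z":98},"q":{"ln":37,"meb":58,"x":63,"xoc":67}}

Answer: {"coy":98,"lij":{"ger":12,"uvv":64,"w":15},"m":{"z":98},"q":{"ln":37,"meb":58,"x":63,"xoc":67}}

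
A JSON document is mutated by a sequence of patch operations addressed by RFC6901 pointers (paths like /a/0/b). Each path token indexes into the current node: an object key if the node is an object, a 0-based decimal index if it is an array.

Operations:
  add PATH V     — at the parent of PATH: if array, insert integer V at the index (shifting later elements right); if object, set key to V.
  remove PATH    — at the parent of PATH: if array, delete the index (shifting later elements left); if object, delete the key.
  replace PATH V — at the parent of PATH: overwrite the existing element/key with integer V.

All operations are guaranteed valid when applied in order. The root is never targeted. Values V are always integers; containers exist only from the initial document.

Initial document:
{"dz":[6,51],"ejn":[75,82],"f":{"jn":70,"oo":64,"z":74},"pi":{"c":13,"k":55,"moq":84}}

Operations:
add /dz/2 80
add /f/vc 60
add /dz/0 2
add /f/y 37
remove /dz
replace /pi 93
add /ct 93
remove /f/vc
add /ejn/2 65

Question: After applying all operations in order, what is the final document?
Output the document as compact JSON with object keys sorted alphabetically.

Answer: {"ct":93,"ejn":[75,82,65],"f":{"jn":70,"oo":64,"y":37,"z":74},"pi":93}

Derivation:
After op 1 (add /dz/2 80): {"dz":[6,51,80],"ejn":[75,82],"f":{"jn":70,"oo":64,"z":74},"pi":{"c":13,"k":55,"moq":84}}
After op 2 (add /f/vc 60): {"dz":[6,51,80],"ejn":[75,82],"f":{"jn":70,"oo":64,"vc":60,"z":74},"pi":{"c":13,"k":55,"moq":84}}
After op 3 (add /dz/0 2): {"dz":[2,6,51,80],"ejn":[75,82],"f":{"jn":70,"oo":64,"vc":60,"z":74},"pi":{"c":13,"k":55,"moq":84}}
After op 4 (add /f/y 37): {"dz":[2,6,51,80],"ejn":[75,82],"f":{"jn":70,"oo":64,"vc":60,"y":37,"z":74},"pi":{"c":13,"k":55,"moq":84}}
After op 5 (remove /dz): {"ejn":[75,82],"f":{"jn":70,"oo":64,"vc":60,"y":37,"z":74},"pi":{"c":13,"k":55,"moq":84}}
After op 6 (replace /pi 93): {"ejn":[75,82],"f":{"jn":70,"oo":64,"vc":60,"y":37,"z":74},"pi":93}
After op 7 (add /ct 93): {"ct":93,"ejn":[75,82],"f":{"jn":70,"oo":64,"vc":60,"y":37,"z":74},"pi":93}
After op 8 (remove /f/vc): {"ct":93,"ejn":[75,82],"f":{"jn":70,"oo":64,"y":37,"z":74},"pi":93}
After op 9 (add /ejn/2 65): {"ct":93,"ejn":[75,82,65],"f":{"jn":70,"oo":64,"y":37,"z":74},"pi":93}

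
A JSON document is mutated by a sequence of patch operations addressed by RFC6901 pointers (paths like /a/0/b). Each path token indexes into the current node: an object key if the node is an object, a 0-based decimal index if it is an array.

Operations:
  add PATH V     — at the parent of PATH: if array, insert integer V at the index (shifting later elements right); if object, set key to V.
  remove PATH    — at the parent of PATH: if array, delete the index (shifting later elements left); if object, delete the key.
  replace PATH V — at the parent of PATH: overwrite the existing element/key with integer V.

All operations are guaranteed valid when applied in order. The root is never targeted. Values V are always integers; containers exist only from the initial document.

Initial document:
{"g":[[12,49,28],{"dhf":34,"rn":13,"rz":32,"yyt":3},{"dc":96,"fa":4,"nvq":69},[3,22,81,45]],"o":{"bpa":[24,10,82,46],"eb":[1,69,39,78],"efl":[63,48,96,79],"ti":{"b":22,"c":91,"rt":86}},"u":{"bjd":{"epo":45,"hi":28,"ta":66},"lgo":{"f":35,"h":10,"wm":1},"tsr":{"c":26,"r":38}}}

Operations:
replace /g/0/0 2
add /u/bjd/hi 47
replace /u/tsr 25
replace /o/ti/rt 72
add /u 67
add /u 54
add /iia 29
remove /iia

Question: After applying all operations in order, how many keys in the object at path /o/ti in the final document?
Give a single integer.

Answer: 3

Derivation:
After op 1 (replace /g/0/0 2): {"g":[[2,49,28],{"dhf":34,"rn":13,"rz":32,"yyt":3},{"dc":96,"fa":4,"nvq":69},[3,22,81,45]],"o":{"bpa":[24,10,82,46],"eb":[1,69,39,78],"efl":[63,48,96,79],"ti":{"b":22,"c":91,"rt":86}},"u":{"bjd":{"epo":45,"hi":28,"ta":66},"lgo":{"f":35,"h":10,"wm":1},"tsr":{"c":26,"r":38}}}
After op 2 (add /u/bjd/hi 47): {"g":[[2,49,28],{"dhf":34,"rn":13,"rz":32,"yyt":3},{"dc":96,"fa":4,"nvq":69},[3,22,81,45]],"o":{"bpa":[24,10,82,46],"eb":[1,69,39,78],"efl":[63,48,96,79],"ti":{"b":22,"c":91,"rt":86}},"u":{"bjd":{"epo":45,"hi":47,"ta":66},"lgo":{"f":35,"h":10,"wm":1},"tsr":{"c":26,"r":38}}}
After op 3 (replace /u/tsr 25): {"g":[[2,49,28],{"dhf":34,"rn":13,"rz":32,"yyt":3},{"dc":96,"fa":4,"nvq":69},[3,22,81,45]],"o":{"bpa":[24,10,82,46],"eb":[1,69,39,78],"efl":[63,48,96,79],"ti":{"b":22,"c":91,"rt":86}},"u":{"bjd":{"epo":45,"hi":47,"ta":66},"lgo":{"f":35,"h":10,"wm":1},"tsr":25}}
After op 4 (replace /o/ti/rt 72): {"g":[[2,49,28],{"dhf":34,"rn":13,"rz":32,"yyt":3},{"dc":96,"fa":4,"nvq":69},[3,22,81,45]],"o":{"bpa":[24,10,82,46],"eb":[1,69,39,78],"efl":[63,48,96,79],"ti":{"b":22,"c":91,"rt":72}},"u":{"bjd":{"epo":45,"hi":47,"ta":66},"lgo":{"f":35,"h":10,"wm":1},"tsr":25}}
After op 5 (add /u 67): {"g":[[2,49,28],{"dhf":34,"rn":13,"rz":32,"yyt":3},{"dc":96,"fa":4,"nvq":69},[3,22,81,45]],"o":{"bpa":[24,10,82,46],"eb":[1,69,39,78],"efl":[63,48,96,79],"ti":{"b":22,"c":91,"rt":72}},"u":67}
After op 6 (add /u 54): {"g":[[2,49,28],{"dhf":34,"rn":13,"rz":32,"yyt":3},{"dc":96,"fa":4,"nvq":69},[3,22,81,45]],"o":{"bpa":[24,10,82,46],"eb":[1,69,39,78],"efl":[63,48,96,79],"ti":{"b":22,"c":91,"rt":72}},"u":54}
After op 7 (add /iia 29): {"g":[[2,49,28],{"dhf":34,"rn":13,"rz":32,"yyt":3},{"dc":96,"fa":4,"nvq":69},[3,22,81,45]],"iia":29,"o":{"bpa":[24,10,82,46],"eb":[1,69,39,78],"efl":[63,48,96,79],"ti":{"b":22,"c":91,"rt":72}},"u":54}
After op 8 (remove /iia): {"g":[[2,49,28],{"dhf":34,"rn":13,"rz":32,"yyt":3},{"dc":96,"fa":4,"nvq":69},[3,22,81,45]],"o":{"bpa":[24,10,82,46],"eb":[1,69,39,78],"efl":[63,48,96,79],"ti":{"b":22,"c":91,"rt":72}},"u":54}
Size at path /o/ti: 3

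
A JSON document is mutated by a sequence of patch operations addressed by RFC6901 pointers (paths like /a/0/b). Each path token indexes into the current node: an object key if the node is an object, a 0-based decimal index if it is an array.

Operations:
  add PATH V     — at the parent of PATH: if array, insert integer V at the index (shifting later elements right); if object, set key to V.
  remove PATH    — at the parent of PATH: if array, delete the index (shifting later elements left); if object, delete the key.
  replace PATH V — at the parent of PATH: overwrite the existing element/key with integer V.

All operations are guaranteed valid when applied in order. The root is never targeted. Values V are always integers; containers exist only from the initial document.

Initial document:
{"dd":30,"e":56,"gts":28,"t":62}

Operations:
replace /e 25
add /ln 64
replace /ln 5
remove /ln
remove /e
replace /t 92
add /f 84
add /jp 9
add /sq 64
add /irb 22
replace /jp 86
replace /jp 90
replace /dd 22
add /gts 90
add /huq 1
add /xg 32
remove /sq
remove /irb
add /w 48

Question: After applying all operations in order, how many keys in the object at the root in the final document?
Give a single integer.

After op 1 (replace /e 25): {"dd":30,"e":25,"gts":28,"t":62}
After op 2 (add /ln 64): {"dd":30,"e":25,"gts":28,"ln":64,"t":62}
After op 3 (replace /ln 5): {"dd":30,"e":25,"gts":28,"ln":5,"t":62}
After op 4 (remove /ln): {"dd":30,"e":25,"gts":28,"t":62}
After op 5 (remove /e): {"dd":30,"gts":28,"t":62}
After op 6 (replace /t 92): {"dd":30,"gts":28,"t":92}
After op 7 (add /f 84): {"dd":30,"f":84,"gts":28,"t":92}
After op 8 (add /jp 9): {"dd":30,"f":84,"gts":28,"jp":9,"t":92}
After op 9 (add /sq 64): {"dd":30,"f":84,"gts":28,"jp":9,"sq":64,"t":92}
After op 10 (add /irb 22): {"dd":30,"f":84,"gts":28,"irb":22,"jp":9,"sq":64,"t":92}
After op 11 (replace /jp 86): {"dd":30,"f":84,"gts":28,"irb":22,"jp":86,"sq":64,"t":92}
After op 12 (replace /jp 90): {"dd":30,"f":84,"gts":28,"irb":22,"jp":90,"sq":64,"t":92}
After op 13 (replace /dd 22): {"dd":22,"f":84,"gts":28,"irb":22,"jp":90,"sq":64,"t":92}
After op 14 (add /gts 90): {"dd":22,"f":84,"gts":90,"irb":22,"jp":90,"sq":64,"t":92}
After op 15 (add /huq 1): {"dd":22,"f":84,"gts":90,"huq":1,"irb":22,"jp":90,"sq":64,"t":92}
After op 16 (add /xg 32): {"dd":22,"f":84,"gts":90,"huq":1,"irb":22,"jp":90,"sq":64,"t":92,"xg":32}
After op 17 (remove /sq): {"dd":22,"f":84,"gts":90,"huq":1,"irb":22,"jp":90,"t":92,"xg":32}
After op 18 (remove /irb): {"dd":22,"f":84,"gts":90,"huq":1,"jp":90,"t":92,"xg":32}
After op 19 (add /w 48): {"dd":22,"f":84,"gts":90,"huq":1,"jp":90,"t":92,"w":48,"xg":32}
Size at the root: 8

Answer: 8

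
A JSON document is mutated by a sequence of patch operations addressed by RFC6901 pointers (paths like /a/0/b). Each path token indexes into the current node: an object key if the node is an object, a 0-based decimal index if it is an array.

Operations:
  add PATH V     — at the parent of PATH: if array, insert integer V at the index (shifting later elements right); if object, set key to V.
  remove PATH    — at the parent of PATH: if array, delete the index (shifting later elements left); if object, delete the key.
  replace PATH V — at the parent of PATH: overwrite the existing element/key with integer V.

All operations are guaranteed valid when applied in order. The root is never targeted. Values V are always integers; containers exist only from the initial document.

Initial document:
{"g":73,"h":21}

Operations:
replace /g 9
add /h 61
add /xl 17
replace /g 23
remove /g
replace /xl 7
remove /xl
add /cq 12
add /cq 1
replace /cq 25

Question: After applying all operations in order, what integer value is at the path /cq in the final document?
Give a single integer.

After op 1 (replace /g 9): {"g":9,"h":21}
After op 2 (add /h 61): {"g":9,"h":61}
After op 3 (add /xl 17): {"g":9,"h":61,"xl":17}
After op 4 (replace /g 23): {"g":23,"h":61,"xl":17}
After op 5 (remove /g): {"h":61,"xl":17}
After op 6 (replace /xl 7): {"h":61,"xl":7}
After op 7 (remove /xl): {"h":61}
After op 8 (add /cq 12): {"cq":12,"h":61}
After op 9 (add /cq 1): {"cq":1,"h":61}
After op 10 (replace /cq 25): {"cq":25,"h":61}
Value at /cq: 25

Answer: 25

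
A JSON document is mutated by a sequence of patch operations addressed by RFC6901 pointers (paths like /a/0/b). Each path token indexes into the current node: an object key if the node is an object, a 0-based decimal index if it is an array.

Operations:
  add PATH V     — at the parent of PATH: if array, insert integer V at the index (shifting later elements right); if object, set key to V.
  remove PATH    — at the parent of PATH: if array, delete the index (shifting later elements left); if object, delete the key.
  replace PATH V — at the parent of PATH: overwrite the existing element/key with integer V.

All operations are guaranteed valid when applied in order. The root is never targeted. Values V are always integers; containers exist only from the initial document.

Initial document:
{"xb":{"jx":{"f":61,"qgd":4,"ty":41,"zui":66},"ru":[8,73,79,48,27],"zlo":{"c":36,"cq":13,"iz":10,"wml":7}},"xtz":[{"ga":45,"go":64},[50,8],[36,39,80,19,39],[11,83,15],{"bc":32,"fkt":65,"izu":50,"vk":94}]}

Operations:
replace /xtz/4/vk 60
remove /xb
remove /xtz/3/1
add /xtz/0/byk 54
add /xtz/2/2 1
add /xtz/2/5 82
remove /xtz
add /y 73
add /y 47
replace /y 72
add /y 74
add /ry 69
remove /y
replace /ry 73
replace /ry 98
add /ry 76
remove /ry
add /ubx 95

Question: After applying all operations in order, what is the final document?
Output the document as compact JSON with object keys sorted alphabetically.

After op 1 (replace /xtz/4/vk 60): {"xb":{"jx":{"f":61,"qgd":4,"ty":41,"zui":66},"ru":[8,73,79,48,27],"zlo":{"c":36,"cq":13,"iz":10,"wml":7}},"xtz":[{"ga":45,"go":64},[50,8],[36,39,80,19,39],[11,83,15],{"bc":32,"fkt":65,"izu":50,"vk":60}]}
After op 2 (remove /xb): {"xtz":[{"ga":45,"go":64},[50,8],[36,39,80,19,39],[11,83,15],{"bc":32,"fkt":65,"izu":50,"vk":60}]}
After op 3 (remove /xtz/3/1): {"xtz":[{"ga":45,"go":64},[50,8],[36,39,80,19,39],[11,15],{"bc":32,"fkt":65,"izu":50,"vk":60}]}
After op 4 (add /xtz/0/byk 54): {"xtz":[{"byk":54,"ga":45,"go":64},[50,8],[36,39,80,19,39],[11,15],{"bc":32,"fkt":65,"izu":50,"vk":60}]}
After op 5 (add /xtz/2/2 1): {"xtz":[{"byk":54,"ga":45,"go":64},[50,8],[36,39,1,80,19,39],[11,15],{"bc":32,"fkt":65,"izu":50,"vk":60}]}
After op 6 (add /xtz/2/5 82): {"xtz":[{"byk":54,"ga":45,"go":64},[50,8],[36,39,1,80,19,82,39],[11,15],{"bc":32,"fkt":65,"izu":50,"vk":60}]}
After op 7 (remove /xtz): {}
After op 8 (add /y 73): {"y":73}
After op 9 (add /y 47): {"y":47}
After op 10 (replace /y 72): {"y":72}
After op 11 (add /y 74): {"y":74}
After op 12 (add /ry 69): {"ry":69,"y":74}
After op 13 (remove /y): {"ry":69}
After op 14 (replace /ry 73): {"ry":73}
After op 15 (replace /ry 98): {"ry":98}
After op 16 (add /ry 76): {"ry":76}
After op 17 (remove /ry): {}
After op 18 (add /ubx 95): {"ubx":95}

Answer: {"ubx":95}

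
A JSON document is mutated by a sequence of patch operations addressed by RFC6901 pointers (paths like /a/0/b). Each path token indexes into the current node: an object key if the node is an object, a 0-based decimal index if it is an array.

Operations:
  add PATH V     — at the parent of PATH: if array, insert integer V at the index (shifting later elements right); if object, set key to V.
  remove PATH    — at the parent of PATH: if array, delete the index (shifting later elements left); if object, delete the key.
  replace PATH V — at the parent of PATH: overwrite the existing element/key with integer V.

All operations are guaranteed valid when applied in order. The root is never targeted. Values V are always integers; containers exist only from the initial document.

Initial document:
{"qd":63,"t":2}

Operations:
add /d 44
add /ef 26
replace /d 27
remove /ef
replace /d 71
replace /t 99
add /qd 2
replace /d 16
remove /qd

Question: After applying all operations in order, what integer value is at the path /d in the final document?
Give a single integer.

Answer: 16

Derivation:
After op 1 (add /d 44): {"d":44,"qd":63,"t":2}
After op 2 (add /ef 26): {"d":44,"ef":26,"qd":63,"t":2}
After op 3 (replace /d 27): {"d":27,"ef":26,"qd":63,"t":2}
After op 4 (remove /ef): {"d":27,"qd":63,"t":2}
After op 5 (replace /d 71): {"d":71,"qd":63,"t":2}
After op 6 (replace /t 99): {"d":71,"qd":63,"t":99}
After op 7 (add /qd 2): {"d":71,"qd":2,"t":99}
After op 8 (replace /d 16): {"d":16,"qd":2,"t":99}
After op 9 (remove /qd): {"d":16,"t":99}
Value at /d: 16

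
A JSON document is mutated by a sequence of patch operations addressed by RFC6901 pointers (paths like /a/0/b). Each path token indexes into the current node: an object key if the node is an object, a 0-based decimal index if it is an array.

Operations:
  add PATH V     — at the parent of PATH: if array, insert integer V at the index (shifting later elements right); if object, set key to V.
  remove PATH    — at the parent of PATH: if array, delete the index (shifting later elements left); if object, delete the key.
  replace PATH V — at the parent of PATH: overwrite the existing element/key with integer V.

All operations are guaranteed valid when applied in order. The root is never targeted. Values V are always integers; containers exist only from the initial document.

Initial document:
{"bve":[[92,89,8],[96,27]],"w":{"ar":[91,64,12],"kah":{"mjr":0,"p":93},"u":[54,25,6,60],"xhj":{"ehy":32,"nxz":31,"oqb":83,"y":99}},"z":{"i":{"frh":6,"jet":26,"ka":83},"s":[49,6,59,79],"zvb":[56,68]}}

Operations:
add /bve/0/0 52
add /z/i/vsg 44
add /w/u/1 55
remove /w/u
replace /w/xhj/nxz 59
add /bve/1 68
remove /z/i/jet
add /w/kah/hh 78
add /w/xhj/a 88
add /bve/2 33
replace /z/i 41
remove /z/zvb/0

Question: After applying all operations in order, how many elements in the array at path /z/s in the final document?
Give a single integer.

Answer: 4

Derivation:
After op 1 (add /bve/0/0 52): {"bve":[[52,92,89,8],[96,27]],"w":{"ar":[91,64,12],"kah":{"mjr":0,"p":93},"u":[54,25,6,60],"xhj":{"ehy":32,"nxz":31,"oqb":83,"y":99}},"z":{"i":{"frh":6,"jet":26,"ka":83},"s":[49,6,59,79],"zvb":[56,68]}}
After op 2 (add /z/i/vsg 44): {"bve":[[52,92,89,8],[96,27]],"w":{"ar":[91,64,12],"kah":{"mjr":0,"p":93},"u":[54,25,6,60],"xhj":{"ehy":32,"nxz":31,"oqb":83,"y":99}},"z":{"i":{"frh":6,"jet":26,"ka":83,"vsg":44},"s":[49,6,59,79],"zvb":[56,68]}}
After op 3 (add /w/u/1 55): {"bve":[[52,92,89,8],[96,27]],"w":{"ar":[91,64,12],"kah":{"mjr":0,"p":93},"u":[54,55,25,6,60],"xhj":{"ehy":32,"nxz":31,"oqb":83,"y":99}},"z":{"i":{"frh":6,"jet":26,"ka":83,"vsg":44},"s":[49,6,59,79],"zvb":[56,68]}}
After op 4 (remove /w/u): {"bve":[[52,92,89,8],[96,27]],"w":{"ar":[91,64,12],"kah":{"mjr":0,"p":93},"xhj":{"ehy":32,"nxz":31,"oqb":83,"y":99}},"z":{"i":{"frh":6,"jet":26,"ka":83,"vsg":44},"s":[49,6,59,79],"zvb":[56,68]}}
After op 5 (replace /w/xhj/nxz 59): {"bve":[[52,92,89,8],[96,27]],"w":{"ar":[91,64,12],"kah":{"mjr":0,"p":93},"xhj":{"ehy":32,"nxz":59,"oqb":83,"y":99}},"z":{"i":{"frh":6,"jet":26,"ka":83,"vsg":44},"s":[49,6,59,79],"zvb":[56,68]}}
After op 6 (add /bve/1 68): {"bve":[[52,92,89,8],68,[96,27]],"w":{"ar":[91,64,12],"kah":{"mjr":0,"p":93},"xhj":{"ehy":32,"nxz":59,"oqb":83,"y":99}},"z":{"i":{"frh":6,"jet":26,"ka":83,"vsg":44},"s":[49,6,59,79],"zvb":[56,68]}}
After op 7 (remove /z/i/jet): {"bve":[[52,92,89,8],68,[96,27]],"w":{"ar":[91,64,12],"kah":{"mjr":0,"p":93},"xhj":{"ehy":32,"nxz":59,"oqb":83,"y":99}},"z":{"i":{"frh":6,"ka":83,"vsg":44},"s":[49,6,59,79],"zvb":[56,68]}}
After op 8 (add /w/kah/hh 78): {"bve":[[52,92,89,8],68,[96,27]],"w":{"ar":[91,64,12],"kah":{"hh":78,"mjr":0,"p":93},"xhj":{"ehy":32,"nxz":59,"oqb":83,"y":99}},"z":{"i":{"frh":6,"ka":83,"vsg":44},"s":[49,6,59,79],"zvb":[56,68]}}
After op 9 (add /w/xhj/a 88): {"bve":[[52,92,89,8],68,[96,27]],"w":{"ar":[91,64,12],"kah":{"hh":78,"mjr":0,"p":93},"xhj":{"a":88,"ehy":32,"nxz":59,"oqb":83,"y":99}},"z":{"i":{"frh":6,"ka":83,"vsg":44},"s":[49,6,59,79],"zvb":[56,68]}}
After op 10 (add /bve/2 33): {"bve":[[52,92,89,8],68,33,[96,27]],"w":{"ar":[91,64,12],"kah":{"hh":78,"mjr":0,"p":93},"xhj":{"a":88,"ehy":32,"nxz":59,"oqb":83,"y":99}},"z":{"i":{"frh":6,"ka":83,"vsg":44},"s":[49,6,59,79],"zvb":[56,68]}}
After op 11 (replace /z/i 41): {"bve":[[52,92,89,8],68,33,[96,27]],"w":{"ar":[91,64,12],"kah":{"hh":78,"mjr":0,"p":93},"xhj":{"a":88,"ehy":32,"nxz":59,"oqb":83,"y":99}},"z":{"i":41,"s":[49,6,59,79],"zvb":[56,68]}}
After op 12 (remove /z/zvb/0): {"bve":[[52,92,89,8],68,33,[96,27]],"w":{"ar":[91,64,12],"kah":{"hh":78,"mjr":0,"p":93},"xhj":{"a":88,"ehy":32,"nxz":59,"oqb":83,"y":99}},"z":{"i":41,"s":[49,6,59,79],"zvb":[68]}}
Size at path /z/s: 4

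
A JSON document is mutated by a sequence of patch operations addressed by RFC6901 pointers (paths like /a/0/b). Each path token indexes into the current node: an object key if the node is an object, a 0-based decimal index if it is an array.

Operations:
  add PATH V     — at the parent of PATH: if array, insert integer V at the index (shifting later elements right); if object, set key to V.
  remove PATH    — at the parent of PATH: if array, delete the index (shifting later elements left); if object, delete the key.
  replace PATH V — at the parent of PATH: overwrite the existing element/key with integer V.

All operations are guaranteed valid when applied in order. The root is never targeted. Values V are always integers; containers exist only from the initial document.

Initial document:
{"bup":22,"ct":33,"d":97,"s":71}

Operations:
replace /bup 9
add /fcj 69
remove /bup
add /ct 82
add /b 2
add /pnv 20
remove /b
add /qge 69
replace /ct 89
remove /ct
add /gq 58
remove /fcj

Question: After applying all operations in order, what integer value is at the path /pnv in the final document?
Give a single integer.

After op 1 (replace /bup 9): {"bup":9,"ct":33,"d":97,"s":71}
After op 2 (add /fcj 69): {"bup":9,"ct":33,"d":97,"fcj":69,"s":71}
After op 3 (remove /bup): {"ct":33,"d":97,"fcj":69,"s":71}
After op 4 (add /ct 82): {"ct":82,"d":97,"fcj":69,"s":71}
After op 5 (add /b 2): {"b":2,"ct":82,"d":97,"fcj":69,"s":71}
After op 6 (add /pnv 20): {"b":2,"ct":82,"d":97,"fcj":69,"pnv":20,"s":71}
After op 7 (remove /b): {"ct":82,"d":97,"fcj":69,"pnv":20,"s":71}
After op 8 (add /qge 69): {"ct":82,"d":97,"fcj":69,"pnv":20,"qge":69,"s":71}
After op 9 (replace /ct 89): {"ct":89,"d":97,"fcj":69,"pnv":20,"qge":69,"s":71}
After op 10 (remove /ct): {"d":97,"fcj":69,"pnv":20,"qge":69,"s":71}
After op 11 (add /gq 58): {"d":97,"fcj":69,"gq":58,"pnv":20,"qge":69,"s":71}
After op 12 (remove /fcj): {"d":97,"gq":58,"pnv":20,"qge":69,"s":71}
Value at /pnv: 20

Answer: 20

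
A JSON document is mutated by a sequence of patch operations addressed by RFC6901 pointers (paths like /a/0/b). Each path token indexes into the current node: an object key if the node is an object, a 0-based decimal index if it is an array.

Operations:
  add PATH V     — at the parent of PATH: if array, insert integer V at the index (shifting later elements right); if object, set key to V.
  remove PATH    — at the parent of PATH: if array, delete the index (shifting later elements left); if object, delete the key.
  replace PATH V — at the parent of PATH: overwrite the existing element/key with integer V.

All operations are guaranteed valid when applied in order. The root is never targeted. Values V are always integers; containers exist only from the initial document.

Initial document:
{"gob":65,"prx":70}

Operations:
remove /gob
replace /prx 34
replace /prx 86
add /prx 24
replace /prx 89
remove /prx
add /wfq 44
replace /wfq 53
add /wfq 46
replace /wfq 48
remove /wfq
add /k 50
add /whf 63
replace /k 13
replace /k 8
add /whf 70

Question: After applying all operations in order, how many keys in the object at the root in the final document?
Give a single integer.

After op 1 (remove /gob): {"prx":70}
After op 2 (replace /prx 34): {"prx":34}
After op 3 (replace /prx 86): {"prx":86}
After op 4 (add /prx 24): {"prx":24}
After op 5 (replace /prx 89): {"prx":89}
After op 6 (remove /prx): {}
After op 7 (add /wfq 44): {"wfq":44}
After op 8 (replace /wfq 53): {"wfq":53}
After op 9 (add /wfq 46): {"wfq":46}
After op 10 (replace /wfq 48): {"wfq":48}
After op 11 (remove /wfq): {}
After op 12 (add /k 50): {"k":50}
After op 13 (add /whf 63): {"k":50,"whf":63}
After op 14 (replace /k 13): {"k":13,"whf":63}
After op 15 (replace /k 8): {"k":8,"whf":63}
After op 16 (add /whf 70): {"k":8,"whf":70}
Size at the root: 2

Answer: 2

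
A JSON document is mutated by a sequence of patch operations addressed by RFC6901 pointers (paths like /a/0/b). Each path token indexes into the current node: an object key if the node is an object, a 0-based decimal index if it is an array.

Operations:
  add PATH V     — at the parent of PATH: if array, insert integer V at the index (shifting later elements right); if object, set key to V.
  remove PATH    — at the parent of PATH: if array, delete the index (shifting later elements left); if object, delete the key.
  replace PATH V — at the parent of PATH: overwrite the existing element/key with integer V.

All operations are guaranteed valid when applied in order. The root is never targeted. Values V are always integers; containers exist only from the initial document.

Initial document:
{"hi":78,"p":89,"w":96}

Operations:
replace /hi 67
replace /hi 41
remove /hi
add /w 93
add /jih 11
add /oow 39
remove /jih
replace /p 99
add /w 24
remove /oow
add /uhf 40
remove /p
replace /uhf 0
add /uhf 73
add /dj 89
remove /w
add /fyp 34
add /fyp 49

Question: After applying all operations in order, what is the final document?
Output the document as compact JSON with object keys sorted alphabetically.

Answer: {"dj":89,"fyp":49,"uhf":73}

Derivation:
After op 1 (replace /hi 67): {"hi":67,"p":89,"w":96}
After op 2 (replace /hi 41): {"hi":41,"p":89,"w":96}
After op 3 (remove /hi): {"p":89,"w":96}
After op 4 (add /w 93): {"p":89,"w":93}
After op 5 (add /jih 11): {"jih":11,"p":89,"w":93}
After op 6 (add /oow 39): {"jih":11,"oow":39,"p":89,"w":93}
After op 7 (remove /jih): {"oow":39,"p":89,"w":93}
After op 8 (replace /p 99): {"oow":39,"p":99,"w":93}
After op 9 (add /w 24): {"oow":39,"p":99,"w":24}
After op 10 (remove /oow): {"p":99,"w":24}
After op 11 (add /uhf 40): {"p":99,"uhf":40,"w":24}
After op 12 (remove /p): {"uhf":40,"w":24}
After op 13 (replace /uhf 0): {"uhf":0,"w":24}
After op 14 (add /uhf 73): {"uhf":73,"w":24}
After op 15 (add /dj 89): {"dj":89,"uhf":73,"w":24}
After op 16 (remove /w): {"dj":89,"uhf":73}
After op 17 (add /fyp 34): {"dj":89,"fyp":34,"uhf":73}
After op 18 (add /fyp 49): {"dj":89,"fyp":49,"uhf":73}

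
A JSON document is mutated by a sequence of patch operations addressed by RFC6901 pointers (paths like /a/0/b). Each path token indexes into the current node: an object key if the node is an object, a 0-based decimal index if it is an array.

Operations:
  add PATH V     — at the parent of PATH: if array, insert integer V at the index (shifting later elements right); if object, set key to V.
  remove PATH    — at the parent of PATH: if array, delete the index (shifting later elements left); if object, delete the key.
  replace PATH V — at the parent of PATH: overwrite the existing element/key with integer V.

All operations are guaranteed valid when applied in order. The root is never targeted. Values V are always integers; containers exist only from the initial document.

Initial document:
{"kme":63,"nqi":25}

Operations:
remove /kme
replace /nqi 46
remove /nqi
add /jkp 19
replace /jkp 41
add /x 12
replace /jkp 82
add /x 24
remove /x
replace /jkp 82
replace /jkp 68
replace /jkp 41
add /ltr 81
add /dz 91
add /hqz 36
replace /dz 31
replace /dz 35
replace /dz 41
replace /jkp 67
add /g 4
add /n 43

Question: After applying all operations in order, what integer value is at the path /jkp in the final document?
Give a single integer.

After op 1 (remove /kme): {"nqi":25}
After op 2 (replace /nqi 46): {"nqi":46}
After op 3 (remove /nqi): {}
After op 4 (add /jkp 19): {"jkp":19}
After op 5 (replace /jkp 41): {"jkp":41}
After op 6 (add /x 12): {"jkp":41,"x":12}
After op 7 (replace /jkp 82): {"jkp":82,"x":12}
After op 8 (add /x 24): {"jkp":82,"x":24}
After op 9 (remove /x): {"jkp":82}
After op 10 (replace /jkp 82): {"jkp":82}
After op 11 (replace /jkp 68): {"jkp":68}
After op 12 (replace /jkp 41): {"jkp":41}
After op 13 (add /ltr 81): {"jkp":41,"ltr":81}
After op 14 (add /dz 91): {"dz":91,"jkp":41,"ltr":81}
After op 15 (add /hqz 36): {"dz":91,"hqz":36,"jkp":41,"ltr":81}
After op 16 (replace /dz 31): {"dz":31,"hqz":36,"jkp":41,"ltr":81}
After op 17 (replace /dz 35): {"dz":35,"hqz":36,"jkp":41,"ltr":81}
After op 18 (replace /dz 41): {"dz":41,"hqz":36,"jkp":41,"ltr":81}
After op 19 (replace /jkp 67): {"dz":41,"hqz":36,"jkp":67,"ltr":81}
After op 20 (add /g 4): {"dz":41,"g":4,"hqz":36,"jkp":67,"ltr":81}
After op 21 (add /n 43): {"dz":41,"g":4,"hqz":36,"jkp":67,"ltr":81,"n":43}
Value at /jkp: 67

Answer: 67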